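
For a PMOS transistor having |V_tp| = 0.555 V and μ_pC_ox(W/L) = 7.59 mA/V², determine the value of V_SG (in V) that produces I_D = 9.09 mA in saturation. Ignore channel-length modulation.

V_SG = 2.10 V

In saturation I_D = ½ k_p (V_SG − |V_tp|)², so V_SG − |V_tp| = √(2 I_D / k_p) = √(2 × 9.09 / 7.59) = 1.55 V.
V_SG = 0.555 + 1.55 = 2.1 V.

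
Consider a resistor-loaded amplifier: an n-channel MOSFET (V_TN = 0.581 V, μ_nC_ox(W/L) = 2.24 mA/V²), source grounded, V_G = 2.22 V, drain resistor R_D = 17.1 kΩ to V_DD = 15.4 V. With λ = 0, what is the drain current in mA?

V_GS = V_G = 2.22 V, so V_ov = 2.22 − 0.581 = 1.64 V.
Assume saturation: I_D = ½ k_n V_ov² = 0.5 × 2.24 × 1.64² = 3.01 mA, giving V_DS = V_DD − I_D R_D = 15.4 − 3.01 × 17.1 = -36 V.
But -36 V < V_ov = 1.64 V, so the device is actually in triode.
In triode I_D = k_n[V_ov V_DS − ½ V_DS²] and I_D = (V_DD − V_DS)/R_D. Equating: 19.2 V_DS² − 63.78 V_DS + 15.4 = 0, giving V_DS = 0.262 V (the root below V_ov).
I_D = (15.4 − 0.262) / 17.1 = 0.885 mA.

I_D = 0.885 mA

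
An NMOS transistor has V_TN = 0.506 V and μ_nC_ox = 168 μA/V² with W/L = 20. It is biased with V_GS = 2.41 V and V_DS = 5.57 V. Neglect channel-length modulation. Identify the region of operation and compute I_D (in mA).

Saturation; I_D = 6.09 mA

k_n = μ_nC_ox · (W/L) = 3.36 mA/V².
V_ov = V_GS − V_TN = 2.41 − 0.506 = 1.9 V.
Since V_DS = 5.57 V ≥ V_ov = 1.9 V, the device is in saturation.
I_D = ½ k_n V_ov² = 0.5 × 3.36 × 1.9² = 6.09 mA.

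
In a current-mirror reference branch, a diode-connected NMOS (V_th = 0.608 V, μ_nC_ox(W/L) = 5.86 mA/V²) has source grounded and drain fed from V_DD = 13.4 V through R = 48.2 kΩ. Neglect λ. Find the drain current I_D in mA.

With gate tied to drain, V_GS = V_DS ≥ V_GS − V_th, so the device is in saturation.
KCL at the drain: ½ k_n (V_GS − V_th)² = (V_DD − V_GS)/R.
Let x = V_GS − 0.608. Then 141 x² + x − 12.79 = 0, giving x = 0.297 V (positive root), so V_GS = 0.905 V.
I_D = (V_DD − V_GS)/R = (13.4 − 0.905) / 48.2 = 0.259 mA.

I_D = 0.259 mA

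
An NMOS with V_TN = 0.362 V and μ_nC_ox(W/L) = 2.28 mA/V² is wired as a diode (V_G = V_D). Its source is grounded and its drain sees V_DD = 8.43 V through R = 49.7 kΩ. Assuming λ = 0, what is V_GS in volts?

V_GS = 0.731 V

With gate tied to drain, V_GS = V_DS ≥ V_GS − V_TN, so the device is in saturation.
KCL at the drain: ½ k_n (V_GS − V_TN)² = (V_DD − V_GS)/R.
Let x = V_GS − 0.362. Then 56.7 x² + x − 8.068 = 0, giving x = 0.369 V (positive root), so V_GS = 0.731 V.
I_D = (V_DD − V_GS)/R = (8.43 − 0.731) / 49.7 = 0.155 mA.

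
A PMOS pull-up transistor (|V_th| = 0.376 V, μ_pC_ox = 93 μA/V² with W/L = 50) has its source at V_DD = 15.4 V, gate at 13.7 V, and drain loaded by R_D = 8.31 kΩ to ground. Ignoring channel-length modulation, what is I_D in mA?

I_D = 1.81 mA

V_SG = V_DD − V_G = 15.4 − 13.7 = 1.7 V, so V_ov = 1.7 − 0.376 = 1.32 V.
k_p = μ_pC_ox · (W/L) = 4.65 mA/V².
Assume saturation: I_D = ½ k_p V_ov² = 0.5 × 4.65 × 1.32² = 4.08 mA, giving V_SD = V_DD − I_D R_D = 15.4 − 4.08 × 8.31 = -18.5 V.
But -18.5 V < V_ov = 1.32 V, so the device is actually in triode.
In triode I_D = k_p[V_ov V_SD − ½ V_SD²] and I_D = (V_DD − V_SD)/R_D. Equating: 19.3 V_SD² − 52.16 V_SD + 15.4 = 0, giving V_SD = 0.337 V (the root below V_ov).
I_D = (15.4 − 0.337) / 8.31 = 1.81 mA.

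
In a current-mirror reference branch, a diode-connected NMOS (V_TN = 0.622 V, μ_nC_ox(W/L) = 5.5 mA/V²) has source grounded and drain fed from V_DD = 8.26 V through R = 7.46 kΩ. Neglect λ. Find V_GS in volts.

With gate tied to drain, V_GS = V_DS ≥ V_GS − V_TN, so the device is in saturation.
KCL at the drain: ½ k_n (V_GS − V_TN)² = (V_DD − V_GS)/R.
Let x = V_GS − 0.622. Then 20.5 x² + x − 7.638 = 0, giving x = 0.586 V (positive root), so V_GS = 1.21 V.
I_D = (V_DD − V_GS)/R = (8.26 − 1.21) / 7.46 = 0.945 mA.

V_GS = 1.21 V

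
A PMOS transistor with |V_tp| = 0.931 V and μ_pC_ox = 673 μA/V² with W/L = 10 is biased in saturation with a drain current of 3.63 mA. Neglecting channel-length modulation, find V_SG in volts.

k_p = μ_pC_ox · (W/L) = 6.73 mA/V².
In saturation I_D = ½ k_p (V_SG − |V_tp|)², so V_SG − |V_tp| = √(2 I_D / k_p) = √(2 × 3.63 / 6.73) = 1.04 V.
V_SG = 0.931 + 1.04 = 1.97 V.

V_SG = 1.97 V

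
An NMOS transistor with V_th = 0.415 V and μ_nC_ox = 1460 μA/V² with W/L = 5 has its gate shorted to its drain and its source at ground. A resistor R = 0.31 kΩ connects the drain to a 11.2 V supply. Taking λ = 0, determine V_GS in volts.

With gate tied to drain, V_GS = V_DS ≥ V_GS − V_th, so the device is in saturation.
k_n = μ_nC_ox · (W/L) = 7.3 mA/V².
KCL at the drain: ½ k_n (V_GS − V_th)² = (V_DD − V_GS)/R.
Let x = V_GS − 0.415. Then 1.13 x² + x − 10.79 = 0, giving x = 2.68 V (positive root), so V_GS = 3.09 V.
I_D = (V_DD − V_GS)/R = (11.2 − 3.09) / 0.31 = 26.2 mA.

V_GS = 3.09 V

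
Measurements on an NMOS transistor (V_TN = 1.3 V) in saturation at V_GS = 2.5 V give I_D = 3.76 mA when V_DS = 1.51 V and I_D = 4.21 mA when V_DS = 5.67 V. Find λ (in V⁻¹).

With V_GS fixed, I_D ∝ (1 + λ V_DS) in saturation, so I_D2/I_D1 = (1 + λ V_DS2)/(1 + λ V_DS1).
4.21/3.76 = 1.12 = (1 + 5.67 λ)/(1 + 1.51 λ).
Solving: λ (I_D1 V_DS2 − I_D2 V_DS1) = I_D2 − I_D1, so λ = (4.21 − 3.76) / (3.76 × 5.67 − 4.21 × 1.51) = 0.45 / 15 = 0.0301 V⁻¹.

λ = 0.0301 V⁻¹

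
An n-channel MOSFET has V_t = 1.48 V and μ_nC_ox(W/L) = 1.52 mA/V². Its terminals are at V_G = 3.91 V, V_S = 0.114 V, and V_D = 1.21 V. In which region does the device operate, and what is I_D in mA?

Triode; I_D = 2.95 mA

V_GS = V_G − V_S = 3.91 − 0.114 = 3.8 V; V_DS = V_D − V_S = 1.21 − 0.114 = 1.1 V.
V_ov = V_GS − V_t = 3.8 − 1.48 = 2.32 V.
Since V_DS = 1.1 V < V_ov = 2.32 V, the device is in the triode region.
I_D = k_n [V_ov · V_DS − ½ V_DS²] = 1.52 × [2.32 × 1.1 − 0.5 × 1.1²] = 2.95 mA.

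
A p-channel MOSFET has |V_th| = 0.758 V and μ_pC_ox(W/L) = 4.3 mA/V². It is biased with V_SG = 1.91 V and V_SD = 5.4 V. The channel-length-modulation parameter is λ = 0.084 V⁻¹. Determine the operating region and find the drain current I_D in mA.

V_ov = V_SG − |V_th| = 1.91 − 0.758 = 1.15 V.
Since V_SD = 5.4 V ≥ V_ov = 1.15 V, the device is in saturation.
I_D = ½ k_p V_ov² (1 + λ V_SD) = 0.5 × 4.3 × 1.15² × (1 + 0.084 × 5.4) = 4.15 mA.

Saturation; I_D = 4.15 mA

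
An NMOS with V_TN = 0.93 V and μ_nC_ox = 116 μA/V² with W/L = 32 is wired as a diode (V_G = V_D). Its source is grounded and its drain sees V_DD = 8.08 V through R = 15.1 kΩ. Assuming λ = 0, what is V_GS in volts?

With gate tied to drain, V_GS = V_DS ≥ V_GS − V_TN, so the device is in saturation.
k_n = μ_nC_ox · (W/L) = 3.712 mA/V².
KCL at the drain: ½ k_n (V_GS − V_TN)² = (V_DD − V_GS)/R.
Let x = V_GS − 0.93. Then 28 x² + x − 7.15 = 0, giving x = 0.488 V (positive root), so V_GS = 1.42 V.
I_D = (V_DD − V_GS)/R = (8.08 − 1.42) / 15.1 = 0.441 mA.

V_GS = 1.42 V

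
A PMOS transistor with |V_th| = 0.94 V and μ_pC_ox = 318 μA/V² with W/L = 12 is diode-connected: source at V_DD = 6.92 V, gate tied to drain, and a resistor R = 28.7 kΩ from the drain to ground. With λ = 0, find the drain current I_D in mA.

With gate tied to drain, V_SG = V_SD ≥ V_SG − |V_th|, so the device is in saturation.
k_p = μ_pC_ox · (W/L) = 3.816 mA/V².
KCL at the drain: ½ k_p (V_SG − |V_th|)² = (V_DD − V_SG)/R.
Let x = V_SG − 0.94. Then 54.8 x² + x − 5.98 = 0, giving x = 0.321 V (positive root), so V_SG = 1.26 V.
I_D = (V_DD − V_SG)/R = (6.92 − 1.26) / 28.7 = 0.197 mA.

I_D = 0.197 mA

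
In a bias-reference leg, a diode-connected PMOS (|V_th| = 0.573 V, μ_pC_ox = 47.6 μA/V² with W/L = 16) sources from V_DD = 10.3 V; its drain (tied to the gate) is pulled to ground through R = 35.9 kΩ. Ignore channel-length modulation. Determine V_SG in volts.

With gate tied to drain, V_SG = V_SD ≥ V_SG − |V_th|, so the device is in saturation.
k_p = μ_pC_ox · (W/L) = 0.7616 mA/V².
KCL at the drain: ½ k_p (V_SG − |V_th|)² = (V_DD − V_SG)/R.
Let x = V_SG − 0.573. Then 13.7 x² + x − 9.727 = 0, giving x = 0.808 V (positive root), so V_SG = 1.38 V.
I_D = (V_DD − V_SG)/R = (10.3 − 1.38) / 35.9 = 0.248 mA.

V_SG = 1.38 V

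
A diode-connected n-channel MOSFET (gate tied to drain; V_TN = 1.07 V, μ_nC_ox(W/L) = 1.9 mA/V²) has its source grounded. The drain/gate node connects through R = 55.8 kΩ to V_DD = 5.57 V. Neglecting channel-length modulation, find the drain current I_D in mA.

With gate tied to drain, V_GS = V_DS ≥ V_GS − V_TN, so the device is in saturation.
KCL at the drain: ½ k_n (V_GS − V_TN)² = (V_DD − V_GS)/R.
Let x = V_GS − 1.07. Then 53 x² + x − 4.5 = 0, giving x = 0.282 V (positive root), so V_GS = 1.35 V.
I_D = (V_DD − V_GS)/R = (5.57 − 1.35) / 55.8 = 0.0756 mA.

I_D = 0.0756 mA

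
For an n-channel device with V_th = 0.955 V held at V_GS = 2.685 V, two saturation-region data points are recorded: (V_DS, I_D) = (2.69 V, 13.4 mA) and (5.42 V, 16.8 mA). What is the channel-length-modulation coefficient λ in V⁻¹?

λ = 0.124 V⁻¹

With V_GS fixed, I_D ∝ (1 + λ V_DS) in saturation, so I_D2/I_D1 = (1 + λ V_DS2)/(1 + λ V_DS1).
16.8/13.4 = 1.254 = (1 + 5.42 λ)/(1 + 2.69 λ).
Solving: λ (I_D1 V_DS2 − I_D2 V_DS1) = I_D2 − I_D1, so λ = (16.8 − 13.4) / (13.4 × 5.42 − 16.8 × 2.69) = 3.4 / 27.4 = 0.124 V⁻¹.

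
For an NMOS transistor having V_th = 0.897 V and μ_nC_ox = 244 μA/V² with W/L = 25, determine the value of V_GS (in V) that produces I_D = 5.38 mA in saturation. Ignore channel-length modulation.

V_GS = 2.23 V

k_n = μ_nC_ox · (W/L) = 6.1 mA/V².
In saturation I_D = ½ k_n (V_GS − V_th)², so V_GS − V_th = √(2 I_D / k_n) = √(2 × 5.38 / 6.1) = 1.33 V.
V_GS = 0.897 + 1.33 = 2.23 V.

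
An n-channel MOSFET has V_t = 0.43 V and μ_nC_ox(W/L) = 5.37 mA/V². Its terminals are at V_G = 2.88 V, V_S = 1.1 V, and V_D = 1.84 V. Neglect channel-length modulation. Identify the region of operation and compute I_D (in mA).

Triode; I_D = 3.89 mA

V_GS = V_G − V_S = 2.88 − 1.1 = 1.78 V; V_DS = V_D − V_S = 1.84 − 1.1 = 0.74 V.
V_ov = V_GS − V_t = 1.78 − 0.43 = 1.35 V.
Since V_DS = 0.74 V < V_ov = 1.35 V, the device is in the triode region.
I_D = k_n [V_ov · V_DS − ½ V_DS²] = 5.37 × [1.35 × 0.74 − 0.5 × 0.74²] = 3.89 mA.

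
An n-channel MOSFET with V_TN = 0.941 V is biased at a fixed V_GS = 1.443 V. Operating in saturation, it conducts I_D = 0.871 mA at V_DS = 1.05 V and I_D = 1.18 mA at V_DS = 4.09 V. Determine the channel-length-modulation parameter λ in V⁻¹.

λ = 0.133 V⁻¹

With V_GS fixed, I_D ∝ (1 + λ V_DS) in saturation, so I_D2/I_D1 = (1 + λ V_DS2)/(1 + λ V_DS1).
1.18/0.871 = 1.355 = (1 + 4.09 λ)/(1 + 1.05 λ).
Solving: λ (I_D1 V_DS2 − I_D2 V_DS1) = I_D2 − I_D1, so λ = (1.18 − 0.871) / (0.871 × 4.09 − 1.18 × 1.05) = 0.309 / 2.32 = 0.133 V⁻¹.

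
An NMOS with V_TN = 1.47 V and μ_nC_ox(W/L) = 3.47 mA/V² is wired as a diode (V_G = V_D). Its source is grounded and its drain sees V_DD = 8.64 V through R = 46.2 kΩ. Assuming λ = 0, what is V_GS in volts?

With gate tied to drain, V_GS = V_DS ≥ V_GS − V_TN, so the device is in saturation.
KCL at the drain: ½ k_n (V_GS − V_TN)² = (V_DD − V_GS)/R.
Let x = V_GS − 1.47. Then 80.2 x² + x − 7.17 = 0, giving x = 0.293 V (positive root), so V_GS = 1.76 V.
I_D = (V_DD − V_GS)/R = (8.64 − 1.76) / 46.2 = 0.149 mA.

V_GS = 1.76 V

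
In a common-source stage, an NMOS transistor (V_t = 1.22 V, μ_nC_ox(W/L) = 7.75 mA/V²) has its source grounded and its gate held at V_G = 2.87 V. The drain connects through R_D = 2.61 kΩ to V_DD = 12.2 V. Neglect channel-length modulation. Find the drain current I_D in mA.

I_D = 4.52 mA

V_GS = V_G = 2.87 V, so V_ov = 2.87 − 1.22 = 1.65 V.
Assume saturation: I_D = ½ k_n V_ov² = 0.5 × 7.75 × 1.65² = 10.5 mA, giving V_DS = V_DD − I_D R_D = 12.2 − 10.5 × 2.61 = -15.3 V.
But -15.3 V < V_ov = 1.65 V, so the device is actually in triode.
In triode I_D = k_n[V_ov V_DS − ½ V_DS²] and I_D = (V_DD − V_DS)/R_D. Equating: 10.1 V_DS² − 34.38 V_DS + 12.2 = 0, giving V_DS = 0.403 V (the root below V_ov).
I_D = (12.2 − 0.403) / 2.61 = 4.52 mA.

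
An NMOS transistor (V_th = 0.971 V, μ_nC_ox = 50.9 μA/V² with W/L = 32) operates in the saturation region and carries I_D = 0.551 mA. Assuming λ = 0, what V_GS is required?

k_n = μ_nC_ox · (W/L) = 1.629 mA/V².
In saturation I_D = ½ k_n (V_GS − V_th)², so V_GS − V_th = √(2 I_D / k_n) = √(2 × 0.551 / 1.629) = 0.823 V.
V_GS = 0.971 + 0.823 = 1.79 V.

V_GS = 1.79 V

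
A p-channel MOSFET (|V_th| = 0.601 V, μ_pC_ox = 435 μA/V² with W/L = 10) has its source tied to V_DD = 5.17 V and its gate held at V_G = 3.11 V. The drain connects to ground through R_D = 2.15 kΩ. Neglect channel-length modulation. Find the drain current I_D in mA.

V_SG = V_DD − V_G = 5.17 − 3.11 = 2.06 V, so V_ov = 2.06 − 0.601 = 1.46 V.
k_p = μ_pC_ox · (W/L) = 4.35 mA/V².
Assume saturation: I_D = ½ k_p V_ov² = 0.5 × 4.35 × 1.46² = 4.63 mA, giving V_SD = V_DD − I_D R_D = 5.17 − 4.63 × 2.15 = -4.78 V.
But -4.78 V < V_ov = 1.46 V, so the device is actually in triode.
In triode I_D = k_p[V_ov V_SD − ½ V_SD²] and I_D = (V_DD − V_SD)/R_D. Equating: 4.68 V_SD² − 14.65 V_SD + 5.17 = 0, giving V_SD = 0.406 V (the root below V_ov).
I_D = (5.17 − 0.406) / 2.15 = 2.22 mA.

I_D = 2.22 mA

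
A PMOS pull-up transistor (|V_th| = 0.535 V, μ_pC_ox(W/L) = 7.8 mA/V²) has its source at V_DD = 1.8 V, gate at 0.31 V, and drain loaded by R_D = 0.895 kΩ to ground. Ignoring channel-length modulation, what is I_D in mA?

I_D = 1.71 mA

V_SG = V_DD − V_G = 1.8 − 0.31 = 1.49 V, so V_ov = 1.49 − 0.535 = 0.955 V.
Assume saturation: I_D = ½ k_p V_ov² = 0.5 × 7.8 × 0.955² = 3.56 mA, giving V_SD = V_DD − I_D R_D = 1.8 − 3.56 × 0.895 = -1.38 V.
But -1.38 V < V_ov = 0.955 V, so the device is actually in triode.
In triode I_D = k_p[V_ov V_SD − ½ V_SD²] and I_D = (V_DD − V_SD)/R_D. Equating: 3.49 V_SD² − 7.667 V_SD + 1.8 = 0, giving V_SD = 0.267 V (the root below V_ov).
I_D = (1.8 − 0.267) / 0.895 = 1.71 mA.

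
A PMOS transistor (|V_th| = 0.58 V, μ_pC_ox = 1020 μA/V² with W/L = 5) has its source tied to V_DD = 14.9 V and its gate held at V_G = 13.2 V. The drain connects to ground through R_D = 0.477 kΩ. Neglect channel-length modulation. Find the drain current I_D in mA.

V_SG = V_DD − V_G = 14.9 − 13.2 = 1.7 V, so V_ov = 1.7 − 0.58 = 1.12 V.
k_p = μ_pC_ox · (W/L) = 5.1 mA/V².
Assume saturation: I_D = ½ k_p V_ov² = 0.5 × 5.1 × 1.12² = 3.2 mA, giving V_SD = V_DD − I_D R_D = 14.9 − 3.2 × 0.477 = 13.4 V.
V_SD = 13.4 V ≥ V_ov = 1.12 V, confirming saturation.

I_D = 3.20 mA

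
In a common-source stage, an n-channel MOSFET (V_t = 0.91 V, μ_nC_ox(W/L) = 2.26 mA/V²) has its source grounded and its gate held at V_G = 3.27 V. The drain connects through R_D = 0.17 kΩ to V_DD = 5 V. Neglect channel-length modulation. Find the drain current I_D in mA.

I_D = 6.29 mA

V_GS = V_G = 3.27 V, so V_ov = 3.27 − 0.91 = 2.36 V.
Assume saturation: I_D = ½ k_n V_ov² = 0.5 × 2.26 × 2.36² = 6.29 mA, giving V_DS = V_DD − I_D R_D = 5 − 6.29 × 0.17 = 3.93 V.
V_DS = 3.93 V ≥ V_ov = 2.36 V, confirming saturation.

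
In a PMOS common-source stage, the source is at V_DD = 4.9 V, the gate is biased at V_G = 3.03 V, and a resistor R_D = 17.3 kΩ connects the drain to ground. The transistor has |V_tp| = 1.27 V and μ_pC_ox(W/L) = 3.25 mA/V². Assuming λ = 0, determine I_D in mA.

V_SG = V_DD − V_G = 4.9 − 3.03 = 1.87 V, so V_ov = 1.87 − 1.27 = 0.6 V.
Assume saturation: I_D = ½ k_p V_ov² = 0.5 × 3.25 × 0.6² = 0.585 mA, giving V_SD = V_DD − I_D R_D = 4.9 − 0.585 × 17.3 = -5.22 V.
But -5.22 V < V_ov = 0.6 V, so the device is actually in triode.
In triode I_D = k_p[V_ov V_SD − ½ V_SD²] and I_D = (V_DD − V_SD)/R_D. Equating: 28.1 V_SD² − 34.74 V_SD + 4.9 = 0, giving V_SD = 0.162 V (the root below V_ov).
I_D = (4.9 − 0.162) / 17.3 = 0.274 mA.

I_D = 0.274 mA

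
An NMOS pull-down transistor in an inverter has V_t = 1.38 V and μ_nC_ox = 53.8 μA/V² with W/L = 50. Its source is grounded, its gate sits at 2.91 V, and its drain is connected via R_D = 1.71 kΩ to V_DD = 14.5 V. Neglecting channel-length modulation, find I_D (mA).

V_GS = V_G = 2.91 V, so V_ov = 2.91 − 1.38 = 1.53 V.
k_n = μ_nC_ox · (W/L) = 2.69 mA/V².
Assume saturation: I_D = ½ k_n V_ov² = 0.5 × 2.69 × 1.53² = 3.15 mA, giving V_DS = V_DD − I_D R_D = 14.5 − 3.15 × 1.71 = 9.12 V.
V_DS = 9.12 V ≥ V_ov = 1.53 V, confirming saturation.

I_D = 3.15 mA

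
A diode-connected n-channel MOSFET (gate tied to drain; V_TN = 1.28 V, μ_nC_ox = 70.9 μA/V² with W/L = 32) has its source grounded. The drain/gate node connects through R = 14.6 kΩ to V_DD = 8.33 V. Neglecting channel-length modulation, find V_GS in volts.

With gate tied to drain, V_GS = V_DS ≥ V_GS − V_TN, so the device is in saturation.
k_n = μ_nC_ox · (W/L) = 2.269 mA/V².
KCL at the drain: ½ k_n (V_GS − V_TN)² = (V_DD − V_GS)/R.
Let x = V_GS − 1.28. Then 16.6 x² + x − 7.05 = 0, giving x = 0.623 V (positive root), so V_GS = 1.9 V.
I_D = (V_DD − V_GS)/R = (8.33 − 1.9) / 14.6 = 0.44 mA.

V_GS = 1.90 V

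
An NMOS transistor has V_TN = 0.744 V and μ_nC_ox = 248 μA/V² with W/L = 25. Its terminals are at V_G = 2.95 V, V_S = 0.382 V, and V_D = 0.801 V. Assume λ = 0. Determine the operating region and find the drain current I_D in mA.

V_GS = V_G − V_S = 2.95 − 0.382 = 2.57 V; V_DS = V_D − V_S = 0.801 − 0.382 = 0.419 V.
k_n = μ_nC_ox · (W/L) = 6.2 mA/V².
V_ov = V_GS − V_TN = 2.57 − 0.744 = 1.82 V.
Since V_DS = 0.419 V < V_ov = 1.82 V, the device is in the triode region.
I_D = k_n [V_ov · V_DS − ½ V_DS²] = 6.2 × [1.82 × 0.419 − 0.5 × 0.419²] = 4.19 mA.

Triode; I_D = 4.19 mA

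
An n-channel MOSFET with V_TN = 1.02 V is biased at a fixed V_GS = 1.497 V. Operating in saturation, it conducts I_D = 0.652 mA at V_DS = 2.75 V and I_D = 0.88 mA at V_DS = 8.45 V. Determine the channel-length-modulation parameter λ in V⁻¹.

λ = 0.0738 V⁻¹

With V_GS fixed, I_D ∝ (1 + λ V_DS) in saturation, so I_D2/I_D1 = (1 + λ V_DS2)/(1 + λ V_DS1).
0.88/0.652 = 1.35 = (1 + 8.45 λ)/(1 + 2.75 λ).
Solving: λ (I_D1 V_DS2 − I_D2 V_DS1) = I_D2 − I_D1, so λ = (0.88 − 0.652) / (0.652 × 8.45 − 0.88 × 2.75) = 0.228 / 3.09 = 0.0738 V⁻¹.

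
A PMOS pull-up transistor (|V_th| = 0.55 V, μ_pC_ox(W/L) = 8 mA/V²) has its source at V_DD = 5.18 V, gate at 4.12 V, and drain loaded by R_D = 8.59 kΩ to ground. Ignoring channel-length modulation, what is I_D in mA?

V_SG = V_DD − V_G = 5.18 − 4.12 = 1.06 V, so V_ov = 1.06 − 0.55 = 0.51 V.
Assume saturation: I_D = ½ k_p V_ov² = 0.5 × 8 × 0.51² = 1.04 mA, giving V_SD = V_DD − I_D R_D = 5.18 − 1.04 × 8.59 = -3.76 V.
But -3.76 V < V_ov = 0.51 V, so the device is actually in triode.
In triode I_D = k_p[V_ov V_SD − ½ V_SD²] and I_D = (V_DD − V_SD)/R_D. Equating: 34.4 V_SD² − 36.05 V_SD + 5.18 = 0, giving V_SD = 0.172 V (the root below V_ov).
I_D = (5.18 − 0.172) / 8.59 = 0.583 mA.

I_D = 0.583 mA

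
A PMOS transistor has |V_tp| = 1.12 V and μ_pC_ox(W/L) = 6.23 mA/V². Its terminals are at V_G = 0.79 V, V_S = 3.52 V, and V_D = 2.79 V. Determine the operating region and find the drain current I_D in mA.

Triode; I_D = 5.66 mA

V_SG = V_S − V_G = 3.52 − 0.79 = 2.73 V; V_SD = V_S − V_D = 3.52 − 2.79 = 0.73 V.
V_ov = V_SG − |V_tp| = 2.73 − 1.12 = 1.61 V.
Since V_SD = 0.73 V < V_ov = 1.61 V, the device is in the triode region.
I_D = k_p [V_ov · V_SD − ½ V_SD²] = 6.23 × [1.61 × 0.73 − 0.5 × 0.73²] = 5.66 mA.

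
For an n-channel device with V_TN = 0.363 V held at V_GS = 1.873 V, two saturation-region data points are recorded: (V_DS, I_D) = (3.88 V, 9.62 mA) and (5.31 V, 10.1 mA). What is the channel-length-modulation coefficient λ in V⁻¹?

With V_GS fixed, I_D ∝ (1 + λ V_DS) in saturation, so I_D2/I_D1 = (1 + λ V_DS2)/(1 + λ V_DS1).
10.1/9.62 = 1.05 = (1 + 5.31 λ)/(1 + 3.88 λ).
Solving: λ (I_D1 V_DS2 − I_D2 V_DS1) = I_D2 − I_D1, so λ = (10.1 − 9.62) / (9.62 × 5.31 − 10.1 × 3.88) = 0.48 / 11.9 = 0.0404 V⁻¹.

λ = 0.0404 V⁻¹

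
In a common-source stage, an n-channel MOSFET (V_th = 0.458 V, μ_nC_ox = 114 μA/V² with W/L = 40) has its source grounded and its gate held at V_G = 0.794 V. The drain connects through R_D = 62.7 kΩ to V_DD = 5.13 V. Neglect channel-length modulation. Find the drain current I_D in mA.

V_GS = V_G = 0.794 V, so V_ov = 0.794 − 0.458 = 0.336 V.
k_n = μ_nC_ox · (W/L) = 4.56 mA/V².
Assume saturation: I_D = ½ k_n V_ov² = 0.5 × 4.56 × 0.336² = 0.257 mA, giving V_DS = V_DD − I_D R_D = 5.13 − 0.257 × 62.7 = -11 V.
But -11 V < V_ov = 0.336 V, so the device is actually in triode.
In triode I_D = k_n[V_ov V_DS − ½ V_DS²] and I_D = (V_DD − V_DS)/R_D. Equating: 143 V_DS² − 97.07 V_DS + 5.13 = 0, giving V_DS = 0.0578 V (the root below V_ov).
I_D = (5.13 − 0.0578) / 62.7 = 0.0809 mA.

I_D = 0.0809 mA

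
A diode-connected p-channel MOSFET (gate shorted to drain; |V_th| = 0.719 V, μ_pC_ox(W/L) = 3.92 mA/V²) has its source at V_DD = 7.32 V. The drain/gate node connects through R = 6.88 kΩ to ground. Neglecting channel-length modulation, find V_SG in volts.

V_SG = 1.38 V

With gate tied to drain, V_SG = V_SD ≥ V_SG − |V_th|, so the device is in saturation.
KCL at the drain: ½ k_p (V_SG − |V_th|)² = (V_DD − V_SG)/R.
Let x = V_SG − 0.719. Then 13.5 x² + x − 6.601 = 0, giving x = 0.664 V (positive root), so V_SG = 1.38 V.
I_D = (V_DD − V_SG)/R = (7.32 − 1.38) / 6.88 = 0.863 mA.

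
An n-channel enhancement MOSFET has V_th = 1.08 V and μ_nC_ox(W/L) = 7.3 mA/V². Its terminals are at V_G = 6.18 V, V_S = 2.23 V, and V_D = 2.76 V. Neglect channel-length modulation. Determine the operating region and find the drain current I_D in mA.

Triode; I_D = 10.1 mA

V_GS = V_G − V_S = 6.18 − 2.23 = 3.95 V; V_DS = V_D − V_S = 2.76 − 2.23 = 0.53 V.
V_ov = V_GS − V_th = 3.95 − 1.08 = 2.87 V.
Since V_DS = 0.53 V < V_ov = 2.87 V, the device is in the triode region.
I_D = k_n [V_ov · V_DS − ½ V_DS²] = 7.3 × [2.87 × 0.53 − 0.5 × 0.53²] = 10.1 mA.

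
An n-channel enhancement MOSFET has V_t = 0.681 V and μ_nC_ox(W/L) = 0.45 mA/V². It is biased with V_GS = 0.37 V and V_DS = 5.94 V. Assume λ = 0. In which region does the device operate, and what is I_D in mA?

V_GS = 0.37 V < V_t = 0.681 V, so the transistor is in cutoff.

Cutoff; I_D = 0 mA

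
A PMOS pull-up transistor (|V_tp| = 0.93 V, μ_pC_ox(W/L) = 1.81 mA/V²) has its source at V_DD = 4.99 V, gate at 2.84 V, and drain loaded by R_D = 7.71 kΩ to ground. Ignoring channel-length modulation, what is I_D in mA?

V_SG = V_DD − V_G = 4.99 − 2.84 = 2.15 V, so V_ov = 2.15 − 0.93 = 1.22 V.
Assume saturation: I_D = ½ k_p V_ov² = 0.5 × 1.81 × 1.22² = 1.35 mA, giving V_SD = V_DD − I_D R_D = 4.99 − 1.35 × 7.71 = -5.4 V.
But -5.4 V < V_ov = 1.22 V, so the device is actually in triode.
In triode I_D = k_p[V_ov V_SD − ½ V_SD²] and I_D = (V_DD − V_SD)/R_D. Equating: 6.98 V_SD² − 18.03 V_SD + 4.99 = 0, giving V_SD = 0.315 V (the root below V_ov).
I_D = (4.99 − 0.315) / 7.71 = 0.606 mA.

I_D = 0.606 mA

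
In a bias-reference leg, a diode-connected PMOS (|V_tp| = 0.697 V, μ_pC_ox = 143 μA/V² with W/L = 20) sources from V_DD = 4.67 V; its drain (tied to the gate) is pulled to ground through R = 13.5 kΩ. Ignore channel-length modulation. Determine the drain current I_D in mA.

I_D = 0.263 mA

With gate tied to drain, V_SG = V_SD ≥ V_SG − |V_tp|, so the device is in saturation.
k_p = μ_pC_ox · (W/L) = 2.86 mA/V².
KCL at the drain: ½ k_p (V_SG − |V_tp|)² = (V_DD − V_SG)/R.
Let x = V_SG − 0.697. Then 19.3 x² + x − 3.973 = 0, giving x = 0.428 V (positive root), so V_SG = 1.13 V.
I_D = (V_DD − V_SG)/R = (4.67 − 1.13) / 13.5 = 0.263 mA.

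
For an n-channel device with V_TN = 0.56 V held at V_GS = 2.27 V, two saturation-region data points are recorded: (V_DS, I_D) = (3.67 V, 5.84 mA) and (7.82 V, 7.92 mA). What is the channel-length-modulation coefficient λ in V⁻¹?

With V_GS fixed, I_D ∝ (1 + λ V_DS) in saturation, so I_D2/I_D1 = (1 + λ V_DS2)/(1 + λ V_DS1).
7.92/5.84 = 1.356 = (1 + 7.82 λ)/(1 + 3.67 λ).
Solving: λ (I_D1 V_DS2 − I_D2 V_DS1) = I_D2 − I_D1, so λ = (7.92 − 5.84) / (5.84 × 7.82 − 7.92 × 3.67) = 2.08 / 16.6 = 0.125 V⁻¹.

λ = 0.125 V⁻¹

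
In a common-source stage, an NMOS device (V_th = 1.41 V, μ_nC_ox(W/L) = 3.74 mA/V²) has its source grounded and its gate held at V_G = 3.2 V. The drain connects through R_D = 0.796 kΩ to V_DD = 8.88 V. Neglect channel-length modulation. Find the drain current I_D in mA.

V_GS = V_G = 3.2 V, so V_ov = 3.2 − 1.41 = 1.79 V.
Assume saturation: I_D = ½ k_n V_ov² = 0.5 × 3.74 × 1.79² = 5.99 mA, giving V_DS = V_DD − I_D R_D = 8.88 − 5.99 × 0.796 = 4.11 V.
V_DS = 4.11 V ≥ V_ov = 1.79 V, confirming saturation.

I_D = 5.99 mA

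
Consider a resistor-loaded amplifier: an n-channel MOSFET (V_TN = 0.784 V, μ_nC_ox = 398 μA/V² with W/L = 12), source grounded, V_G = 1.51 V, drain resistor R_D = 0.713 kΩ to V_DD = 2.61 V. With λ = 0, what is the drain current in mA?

I_D = 1.26 mA

V_GS = V_G = 1.51 V, so V_ov = 1.51 − 0.784 = 0.726 V.
k_n = μ_nC_ox · (W/L) = 4.776 mA/V².
Assume saturation: I_D = ½ k_n V_ov² = 0.5 × 4.776 × 0.726² = 1.26 mA, giving V_DS = V_DD − I_D R_D = 2.61 − 1.26 × 0.713 = 1.71 V.
V_DS = 1.71 V ≥ V_ov = 0.726 V, confirming saturation.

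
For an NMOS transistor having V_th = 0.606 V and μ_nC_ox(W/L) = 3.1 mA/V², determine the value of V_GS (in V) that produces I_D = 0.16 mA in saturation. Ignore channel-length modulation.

In saturation I_D = ½ k_n (V_GS − V_th)², so V_GS − V_th = √(2 I_D / k_n) = √(2 × 0.16 / 3.1) = 0.321 V.
V_GS = 0.606 + 0.321 = 0.927 V.

V_GS = 0.927 V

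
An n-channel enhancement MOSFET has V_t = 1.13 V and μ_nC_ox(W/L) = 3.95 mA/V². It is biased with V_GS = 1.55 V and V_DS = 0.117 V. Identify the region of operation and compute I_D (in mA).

V_ov = V_GS − V_t = 1.55 − 1.13 = 0.42 V.
Since V_DS = 0.117 V < V_ov = 0.42 V, the device is in the triode region.
I_D = k_n [V_ov · V_DS − ½ V_DS²] = 3.95 × [0.42 × 0.117 − 0.5 × 0.117²] = 0.167 mA.

Triode; I_D = 0.167 mA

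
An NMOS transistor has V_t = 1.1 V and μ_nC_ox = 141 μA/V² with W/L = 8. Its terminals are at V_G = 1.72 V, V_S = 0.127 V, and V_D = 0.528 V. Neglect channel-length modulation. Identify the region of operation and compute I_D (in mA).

V_GS = V_G − V_S = 1.72 − 0.127 = 1.59 V; V_DS = V_D − V_S = 0.528 − 0.127 = 0.401 V.
k_n = μ_nC_ox · (W/L) = 1.128 mA/V².
V_ov = V_GS − V_t = 1.59 − 1.1 = 0.493 V.
Since V_DS = 0.401 V < V_ov = 0.493 V, the device is in the triode region.
I_D = k_n [V_ov · V_DS − ½ V_DS²] = 1.128 × [0.493 × 0.401 − 0.5 × 0.401²] = 0.132 mA.

Triode; I_D = 0.132 mA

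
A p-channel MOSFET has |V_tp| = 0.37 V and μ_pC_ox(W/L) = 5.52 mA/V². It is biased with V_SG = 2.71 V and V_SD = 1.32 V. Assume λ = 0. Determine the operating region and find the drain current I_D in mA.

V_ov = V_SG − |V_tp| = 2.71 − 0.37 = 2.34 V.
Since V_SD = 1.32 V < V_ov = 2.34 V, the device is in the triode region.
I_D = k_p [V_ov · V_SD − ½ V_SD²] = 5.52 × [2.34 × 1.32 − 0.5 × 1.32²] = 12.2 mA.

Triode; I_D = 12.2 mA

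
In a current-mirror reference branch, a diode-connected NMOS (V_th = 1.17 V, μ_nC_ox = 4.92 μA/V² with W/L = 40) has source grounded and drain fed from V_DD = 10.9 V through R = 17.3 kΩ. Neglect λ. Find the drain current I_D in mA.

With gate tied to drain, V_GS = V_DS ≥ V_GS − V_th, so the device is in saturation.
k_n = μ_nC_ox · (W/L) = 0.1968 mA/V².
KCL at the drain: ½ k_n (V_GS − V_th)² = (V_DD − V_GS)/R.
Let x = V_GS − 1.17. Then 1.7 x² + x − 9.73 = 0, giving x = 2.12 V (positive root), so V_GS = 3.29 V.
I_D = (V_DD − V_GS)/R = (10.9 − 3.29) / 17.3 = 0.44 mA.

I_D = 0.440 mA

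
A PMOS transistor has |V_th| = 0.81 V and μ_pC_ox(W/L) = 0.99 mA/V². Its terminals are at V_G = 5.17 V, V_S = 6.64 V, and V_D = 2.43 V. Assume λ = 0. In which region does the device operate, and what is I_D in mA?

Saturation; I_D = 0.216 mA

V_SG = V_S − V_G = 6.64 − 5.17 = 1.47 V; V_SD = V_S − V_D = 6.64 − 2.43 = 4.21 V.
V_ov = V_SG − |V_th| = 1.47 − 0.81 = 0.66 V.
Since V_SD = 4.21 V ≥ V_ov = 0.66 V, the device is in saturation.
I_D = ½ k_p V_ov² = 0.5 × 0.99 × 0.66² = 0.216 mA.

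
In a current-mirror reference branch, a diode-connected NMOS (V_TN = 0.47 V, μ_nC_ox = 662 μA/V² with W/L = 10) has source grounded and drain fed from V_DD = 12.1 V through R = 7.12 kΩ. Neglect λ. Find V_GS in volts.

With gate tied to drain, V_GS = V_DS ≥ V_GS − V_TN, so the device is in saturation.
k_n = μ_nC_ox · (W/L) = 6.62 mA/V².
KCL at the drain: ½ k_n (V_GS − V_TN)² = (V_DD − V_GS)/R.
Let x = V_GS − 0.47. Then 23.6 x² + x − 11.63 = 0, giving x = 0.682 V (positive root), so V_GS = 1.15 V.
I_D = (V_DD − V_GS)/R = (12.1 − 1.15) / 7.12 = 1.54 mA.

V_GS = 1.15 V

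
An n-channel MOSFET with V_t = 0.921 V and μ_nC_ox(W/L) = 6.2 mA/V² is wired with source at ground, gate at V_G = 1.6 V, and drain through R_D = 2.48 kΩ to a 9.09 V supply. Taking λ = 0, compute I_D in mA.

V_GS = V_G = 1.6 V, so V_ov = 1.6 − 0.921 = 0.679 V.
Assume saturation: I_D = ½ k_n V_ov² = 0.5 × 6.2 × 0.679² = 1.43 mA, giving V_DS = V_DD − I_D R_D = 9.09 − 1.43 × 2.48 = 5.55 V.
V_DS = 5.55 V ≥ V_ov = 0.679 V, confirming saturation.

I_D = 1.43 mA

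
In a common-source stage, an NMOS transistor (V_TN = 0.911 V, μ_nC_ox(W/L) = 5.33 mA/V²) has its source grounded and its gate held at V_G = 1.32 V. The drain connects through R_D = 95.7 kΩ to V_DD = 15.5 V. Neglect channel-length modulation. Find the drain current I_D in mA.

V_GS = V_G = 1.32 V, so V_ov = 1.32 − 0.911 = 0.409 V.
Assume saturation: I_D = ½ k_n V_ov² = 0.5 × 5.33 × 0.409² = 0.446 mA, giving V_DS = V_DD − I_D R_D = 15.5 − 0.446 × 95.7 = -27.2 V.
But -27.2 V < V_ov = 0.409 V, so the device is actually in triode.
In triode I_D = k_n[V_ov V_DS − ½ V_DS²] and I_D = (V_DD − V_DS)/R_D. Equating: 255 V_DS² − 209.6 V_DS + 15.5 = 0, giving V_DS = 0.0822 V (the root below V_ov).
I_D = (15.5 − 0.0822) / 95.7 = 0.161 mA.

I_D = 0.161 mA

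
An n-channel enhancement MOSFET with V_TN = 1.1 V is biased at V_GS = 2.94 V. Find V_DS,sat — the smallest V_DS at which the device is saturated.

The boundary between triode and saturation is V_DS = V_GS − V_TN = V_ov.
V_ov = 2.94 − 1.1 = 1.84 V.

V_DS,sat = 1.84 V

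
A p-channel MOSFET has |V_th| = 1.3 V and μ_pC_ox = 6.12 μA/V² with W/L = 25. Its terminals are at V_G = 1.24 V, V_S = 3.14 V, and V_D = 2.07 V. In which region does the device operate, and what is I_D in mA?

Saturation; I_D = 0.0275 mA

V_SG = V_S − V_G = 3.14 − 1.24 = 1.9 V; V_SD = V_S − V_D = 3.14 − 2.07 = 1.07 V.
k_p = μ_pC_ox · (W/L) = 0.153 mA/V².
V_ov = V_SG − |V_th| = 1.9 − 1.3 = 0.6 V.
Since V_SD = 1.07 V ≥ V_ov = 0.6 V, the device is in saturation.
I_D = ½ k_p V_ov² = 0.5 × 0.153 × 0.6² = 0.0275 mA.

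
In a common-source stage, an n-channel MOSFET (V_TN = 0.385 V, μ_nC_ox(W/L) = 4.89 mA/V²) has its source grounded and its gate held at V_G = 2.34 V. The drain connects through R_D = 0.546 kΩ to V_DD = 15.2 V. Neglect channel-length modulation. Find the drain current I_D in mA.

V_GS = V_G = 2.34 V, so V_ov = 2.34 − 0.385 = 1.95 V.
Assume saturation: I_D = ½ k_n V_ov² = 0.5 × 4.89 × 1.95² = 9.34 mA, giving V_DS = V_DD − I_D R_D = 15.2 − 9.34 × 0.546 = 10.1 V.
V_DS = 10.1 V ≥ V_ov = 1.95 V, confirming saturation.

I_D = 9.34 mA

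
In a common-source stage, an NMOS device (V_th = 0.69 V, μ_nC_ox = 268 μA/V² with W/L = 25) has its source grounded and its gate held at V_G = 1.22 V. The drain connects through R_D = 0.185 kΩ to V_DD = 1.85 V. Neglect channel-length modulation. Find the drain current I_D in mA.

V_GS = V_G = 1.22 V, so V_ov = 1.22 − 0.69 = 0.53 V.
k_n = μ_nC_ox · (W/L) = 6.7 mA/V².
Assume saturation: I_D = ½ k_n V_ov² = 0.5 × 6.7 × 0.53² = 0.941 mA, giving V_DS = V_DD − I_D R_D = 1.85 − 0.941 × 0.185 = 1.68 V.
V_DS = 1.68 V ≥ V_ov = 0.53 V, confirming saturation.

I_D = 0.941 mA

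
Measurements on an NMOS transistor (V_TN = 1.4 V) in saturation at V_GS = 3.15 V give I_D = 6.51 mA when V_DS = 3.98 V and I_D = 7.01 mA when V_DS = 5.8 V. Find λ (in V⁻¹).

With V_GS fixed, I_D ∝ (1 + λ V_DS) in saturation, so I_D2/I_D1 = (1 + λ V_DS2)/(1 + λ V_DS1).
7.01/6.51 = 1.077 = (1 + 5.8 λ)/(1 + 3.98 λ).
Solving: λ (I_D1 V_DS2 − I_D2 V_DS1) = I_D2 − I_D1, so λ = (7.01 − 6.51) / (6.51 × 5.8 − 7.01 × 3.98) = 0.5 / 9.86 = 0.0507 V⁻¹.

λ = 0.0507 V⁻¹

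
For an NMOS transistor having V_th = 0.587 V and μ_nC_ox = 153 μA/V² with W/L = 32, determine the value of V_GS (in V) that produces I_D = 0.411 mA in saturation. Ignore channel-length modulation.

V_GS = 0.997 V

k_n = μ_nC_ox · (W/L) = 4.896 mA/V².
In saturation I_D = ½ k_n (V_GS − V_th)², so V_GS − V_th = √(2 I_D / k_n) = √(2 × 0.411 / 4.896) = 0.41 V.
V_GS = 0.587 + 0.41 = 0.997 V.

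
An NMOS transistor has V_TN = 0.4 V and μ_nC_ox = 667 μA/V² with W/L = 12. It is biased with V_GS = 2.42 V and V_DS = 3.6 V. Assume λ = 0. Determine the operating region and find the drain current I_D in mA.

Saturation; I_D = 16.3 mA

k_n = μ_nC_ox · (W/L) = 8.004 mA/V².
V_ov = V_GS − V_TN = 2.42 − 0.4 = 2.02 V.
Since V_DS = 3.6 V ≥ V_ov = 2.02 V, the device is in saturation.
I_D = ½ k_n V_ov² = 0.5 × 8.004 × 2.02² = 16.3 mA.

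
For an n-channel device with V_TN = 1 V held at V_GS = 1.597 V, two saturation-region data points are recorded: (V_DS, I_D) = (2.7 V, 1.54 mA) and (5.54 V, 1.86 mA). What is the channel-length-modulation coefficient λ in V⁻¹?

With V_GS fixed, I_D ∝ (1 + λ V_DS) in saturation, so I_D2/I_D1 = (1 + λ V_DS2)/(1 + λ V_DS1).
1.86/1.54 = 1.208 = (1 + 5.54 λ)/(1 + 2.7 λ).
Solving: λ (I_D1 V_DS2 − I_D2 V_DS1) = I_D2 − I_D1, so λ = (1.86 − 1.54) / (1.54 × 5.54 − 1.86 × 2.7) = 0.32 / 3.51 = 0.0912 V⁻¹.

λ = 0.0912 V⁻¹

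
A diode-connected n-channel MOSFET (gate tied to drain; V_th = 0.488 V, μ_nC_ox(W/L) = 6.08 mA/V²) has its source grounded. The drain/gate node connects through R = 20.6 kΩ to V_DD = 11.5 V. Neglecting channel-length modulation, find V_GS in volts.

V_GS = 0.899 V

With gate tied to drain, V_GS = V_DS ≥ V_GS − V_th, so the device is in saturation.
KCL at the drain: ½ k_n (V_GS − V_th)² = (V_DD − V_GS)/R.
Let x = V_GS − 0.488. Then 62.6 x² + x − 11.01 = 0, giving x = 0.411 V (positive root), so V_GS = 0.899 V.
I_D = (V_DD − V_GS)/R = (11.5 − 0.899) / 20.6 = 0.515 mA.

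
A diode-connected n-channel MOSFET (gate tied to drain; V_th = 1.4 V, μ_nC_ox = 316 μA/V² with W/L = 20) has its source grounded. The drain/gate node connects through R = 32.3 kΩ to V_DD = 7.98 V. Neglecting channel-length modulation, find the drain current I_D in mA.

I_D = 0.196 mA

With gate tied to drain, V_GS = V_DS ≥ V_GS − V_th, so the device is in saturation.
k_n = μ_nC_ox · (W/L) = 6.32 mA/V².
KCL at the drain: ½ k_n (V_GS − V_th)² = (V_DD − V_GS)/R.
Let x = V_GS − 1.4. Then 102 x² + x − 6.58 = 0, giving x = 0.249 V (positive root), so V_GS = 1.65 V.
I_D = (V_DD − V_GS)/R = (7.98 − 1.65) / 32.3 = 0.196 mA.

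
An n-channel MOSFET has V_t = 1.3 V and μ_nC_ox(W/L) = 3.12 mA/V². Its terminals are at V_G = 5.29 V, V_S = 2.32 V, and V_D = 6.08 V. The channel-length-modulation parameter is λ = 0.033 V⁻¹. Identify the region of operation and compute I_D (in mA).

Saturation; I_D = 4.89 mA

V_GS = V_G − V_S = 5.29 − 2.32 = 2.97 V; V_DS = V_D − V_S = 6.08 − 2.32 = 3.76 V.
V_ov = V_GS − V_t = 2.97 − 1.3 = 1.67 V.
Since V_DS = 3.76 V ≥ V_ov = 1.67 V, the device is in saturation.
I_D = ½ k_n V_ov² (1 + λ V_DS) = 0.5 × 3.12 × 1.67² × (1 + 0.033 × 3.76) = 4.89 mA.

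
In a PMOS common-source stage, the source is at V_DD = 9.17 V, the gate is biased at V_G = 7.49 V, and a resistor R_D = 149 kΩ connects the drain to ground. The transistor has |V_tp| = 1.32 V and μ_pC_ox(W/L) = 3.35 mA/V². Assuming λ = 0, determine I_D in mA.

V_SG = V_DD − V_G = 9.17 − 7.49 = 1.68 V, so V_ov = 1.68 − 1.32 = 0.36 V.
Assume saturation: I_D = ½ k_p V_ov² = 0.5 × 3.35 × 0.36² = 0.217 mA, giving V_SD = V_DD − I_D R_D = 9.17 − 0.217 × 149 = -23.2 V.
But -23.2 V < V_ov = 0.36 V, so the device is actually in triode.
In triode I_D = k_p[V_ov V_SD − ½ V_SD²] and I_D = (V_DD − V_SD)/R_D. Equating: 250 V_SD² − 180.7 V_SD + 9.17 = 0, giving V_SD = 0.0549 V (the root below V_ov).
I_D = (9.17 − 0.0549) / 149 = 0.0612 mA.

I_D = 0.0612 mA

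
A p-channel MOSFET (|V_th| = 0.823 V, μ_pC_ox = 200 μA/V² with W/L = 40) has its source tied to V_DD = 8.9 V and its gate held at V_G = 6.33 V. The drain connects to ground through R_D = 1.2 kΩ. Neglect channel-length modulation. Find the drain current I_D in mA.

V_SG = V_DD − V_G = 8.9 − 6.33 = 2.57 V, so V_ov = 2.57 − 0.823 = 1.75 V.
k_p = μ_pC_ox · (W/L) = 8 mA/V².
Assume saturation: I_D = ½ k_p V_ov² = 0.5 × 8 × 1.75² = 12.2 mA, giving V_SD = V_DD − I_D R_D = 8.9 − 12.2 × 1.2 = -5.75 V.
But -5.75 V < V_ov = 1.75 V, so the device is actually in triode.
In triode I_D = k_p[V_ov V_SD − ½ V_SD²] and I_D = (V_DD − V_SD)/R_D. Equating: 4.8 V_SD² − 17.77 V_SD + 8.9 = 0, giving V_SD = 0.597 V (the root below V_ov).
I_D = (8.9 − 0.597) / 1.2 = 6.92 mA.

I_D = 6.92 mA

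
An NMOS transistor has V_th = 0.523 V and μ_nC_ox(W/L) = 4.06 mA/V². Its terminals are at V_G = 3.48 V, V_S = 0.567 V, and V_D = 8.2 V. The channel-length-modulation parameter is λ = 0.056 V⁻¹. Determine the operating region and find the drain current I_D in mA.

V_GS = V_G − V_S = 3.48 − 0.567 = 2.91 V; V_DS = V_D − V_S = 8.2 − 0.567 = 7.63 V.
V_ov = V_GS − V_th = 2.91 − 0.523 = 2.39 V.
Since V_DS = 7.63 V ≥ V_ov = 2.39 V, the device is in saturation.
I_D = ½ k_n V_ov² (1 + λ V_DS) = 0.5 × 4.06 × 2.39² × (1 + 0.056 × 7.63) = 16.6 mA.

Saturation; I_D = 16.6 mA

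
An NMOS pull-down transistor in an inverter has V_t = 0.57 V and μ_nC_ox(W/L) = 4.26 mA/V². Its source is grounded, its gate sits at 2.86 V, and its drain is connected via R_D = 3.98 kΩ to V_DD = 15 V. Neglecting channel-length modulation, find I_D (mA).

I_D = 3.67 mA

V_GS = V_G = 2.86 V, so V_ov = 2.86 − 0.57 = 2.29 V.
Assume saturation: I_D = ½ k_n V_ov² = 0.5 × 4.26 × 2.29² = 11.2 mA, giving V_DS = V_DD − I_D R_D = 15 − 11.2 × 3.98 = -29.5 V.
But -29.5 V < V_ov = 2.29 V, so the device is actually in triode.
In triode I_D = k_n[V_ov V_DS − ½ V_DS²] and I_D = (V_DD − V_DS)/R_D. Equating: 8.48 V_DS² − 39.83 V_DS + 15 = 0, giving V_DS = 0.413 V (the root below V_ov).
I_D = (15 − 0.413) / 3.98 = 3.67 mA.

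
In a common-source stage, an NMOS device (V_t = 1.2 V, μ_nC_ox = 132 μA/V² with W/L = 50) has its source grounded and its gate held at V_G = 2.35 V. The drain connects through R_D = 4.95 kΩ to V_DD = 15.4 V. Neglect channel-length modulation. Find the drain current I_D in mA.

I_D = 3.01 mA

V_GS = V_G = 2.35 V, so V_ov = 2.35 − 1.2 = 1.15 V.
k_n = μ_nC_ox · (W/L) = 6.6 mA/V².
Assume saturation: I_D = ½ k_n V_ov² = 0.5 × 6.6 × 1.15² = 4.36 mA, giving V_DS = V_DD − I_D R_D = 15.4 − 4.36 × 4.95 = -6.2 V.
But -6.2 V < V_ov = 1.15 V, so the device is actually in triode.
In triode I_D = k_n[V_ov V_DS − ½ V_DS²] and I_D = (V_DD − V_DS)/R_D. Equating: 16.3 V_DS² − 38.57 V_DS + 15.4 = 0, giving V_DS = 0.509 V (the root below V_ov).
I_D = (15.4 − 0.509) / 4.95 = 3.01 mA.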